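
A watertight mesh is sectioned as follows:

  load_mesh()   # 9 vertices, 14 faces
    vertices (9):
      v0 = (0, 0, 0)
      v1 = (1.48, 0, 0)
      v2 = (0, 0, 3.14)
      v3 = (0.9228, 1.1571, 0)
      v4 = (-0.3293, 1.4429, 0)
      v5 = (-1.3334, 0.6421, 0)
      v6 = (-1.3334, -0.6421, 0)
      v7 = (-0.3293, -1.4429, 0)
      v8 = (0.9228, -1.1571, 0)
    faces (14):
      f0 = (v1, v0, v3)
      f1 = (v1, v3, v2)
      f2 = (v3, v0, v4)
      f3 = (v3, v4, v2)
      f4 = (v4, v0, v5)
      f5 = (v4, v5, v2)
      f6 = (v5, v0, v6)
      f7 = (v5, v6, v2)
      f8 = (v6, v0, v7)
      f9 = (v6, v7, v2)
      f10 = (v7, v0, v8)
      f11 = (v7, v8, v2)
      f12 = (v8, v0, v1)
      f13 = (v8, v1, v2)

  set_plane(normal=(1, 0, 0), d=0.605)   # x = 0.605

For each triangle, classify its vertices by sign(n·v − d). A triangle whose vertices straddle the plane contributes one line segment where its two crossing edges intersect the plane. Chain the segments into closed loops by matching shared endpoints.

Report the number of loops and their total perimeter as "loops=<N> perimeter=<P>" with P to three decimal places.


Straddling triangles (8 of 14):
  (v1,v0,v3) [+-+] → (0.605, 0, 0)–(0.605, 0.75861, 0)  len=0.7586
  (v1,v3,v2) [++-] → (0.605, 0.75861, 1.08137)–(0.605, 0, 1.85642)  len=1.0845
  (v3,v0,v4) [+--] → (0.605, 0.75861, 0)–(0.605, 1.22964, 0)  len=0.4710
  (v3,v4,v2) [+--] → (0.605, 1.22964, 0)–(0.605, 0.75861, 1.08137)  len=1.1795
  (v7,v0,v8) [--+] → (0.605, -0.75861, 0)–(0.605, -1.22964, 0)  len=0.4710
  (v7,v8,v2) [-+-] → (0.605, -1.22964, 0)–(0.605, -0.75861, 1.08137)  len=1.1795
  (v8,v0,v1) [+-+] → (0.605, -0.75861, 0)–(0.605, 0, 0)  len=0.7586
  (v8,v1,v2) [++-] → (0.605, 0, 1.85642)–(0.605, -0.75861, 1.08137)  len=1.0845

Chained into 1 loop(s):
  loop 1: 8 segments, perimeter = 6.9873
Total perimeter = 6.987

loops=1 perimeter=6.987


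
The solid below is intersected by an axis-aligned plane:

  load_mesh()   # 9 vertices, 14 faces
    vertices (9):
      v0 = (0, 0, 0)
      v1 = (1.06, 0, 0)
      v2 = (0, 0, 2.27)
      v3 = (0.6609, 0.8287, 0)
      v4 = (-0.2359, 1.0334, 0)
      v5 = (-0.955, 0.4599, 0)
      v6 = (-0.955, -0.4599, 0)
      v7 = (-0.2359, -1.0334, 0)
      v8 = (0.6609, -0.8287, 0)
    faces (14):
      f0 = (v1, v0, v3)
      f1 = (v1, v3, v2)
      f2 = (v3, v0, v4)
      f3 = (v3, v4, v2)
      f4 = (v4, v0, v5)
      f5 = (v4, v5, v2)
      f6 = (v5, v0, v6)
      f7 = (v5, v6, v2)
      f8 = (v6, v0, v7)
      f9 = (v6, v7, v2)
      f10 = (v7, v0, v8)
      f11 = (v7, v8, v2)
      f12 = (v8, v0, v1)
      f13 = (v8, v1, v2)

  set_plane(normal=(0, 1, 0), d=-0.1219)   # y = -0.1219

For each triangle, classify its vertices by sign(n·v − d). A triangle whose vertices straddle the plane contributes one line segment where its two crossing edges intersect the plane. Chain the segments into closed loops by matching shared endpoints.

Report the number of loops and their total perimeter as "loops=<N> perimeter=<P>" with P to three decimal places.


Straddling triangles (8 of 14):
  (v5,v0,v6) [++-] → (-0.25313, -0.1219, 0)–(-0.955, -0.1219, 0)  len=0.7019
  (v5,v6,v2) [+-+] → (-0.955, -0.1219, 0)–(-0.25313, -0.1219, 1.66832)  len=1.8099
  (v6,v0,v7) [-+-] → (-0.25313, -0.1219, 0)–(-0.0278268, -0.1219, 0)  len=0.2253
  (v6,v7,v2) [--+] → (-0.0278268, -0.1219, 2.00223)–(-0.25313, -0.1219, 1.66832)  len=0.4028
  (v7,v0,v8) [-+-] → (-0.0278268, -0.1219, 0)–(0.097217, -0.1219, 0)  len=0.1250
  (v7,v8,v2) [--+] → (0.097217, -0.1219, 1.93609)–(-0.0278268, -0.1219, 2.00223)  len=0.1415
  (v8,v0,v1) [-++] → (0.097217, -0.1219, 0)–(1.00129, -0.1219, 0)  len=0.9041
  (v8,v1,v2) [-++] → (1.00129, -0.1219, 0)–(0.097217, -0.1219, 1.93609)  len=2.1368

Chained into 1 loop(s):
  loop 1: 8 segments, perimeter = 6.4473
Total perimeter = 6.447

loops=1 perimeter=6.447


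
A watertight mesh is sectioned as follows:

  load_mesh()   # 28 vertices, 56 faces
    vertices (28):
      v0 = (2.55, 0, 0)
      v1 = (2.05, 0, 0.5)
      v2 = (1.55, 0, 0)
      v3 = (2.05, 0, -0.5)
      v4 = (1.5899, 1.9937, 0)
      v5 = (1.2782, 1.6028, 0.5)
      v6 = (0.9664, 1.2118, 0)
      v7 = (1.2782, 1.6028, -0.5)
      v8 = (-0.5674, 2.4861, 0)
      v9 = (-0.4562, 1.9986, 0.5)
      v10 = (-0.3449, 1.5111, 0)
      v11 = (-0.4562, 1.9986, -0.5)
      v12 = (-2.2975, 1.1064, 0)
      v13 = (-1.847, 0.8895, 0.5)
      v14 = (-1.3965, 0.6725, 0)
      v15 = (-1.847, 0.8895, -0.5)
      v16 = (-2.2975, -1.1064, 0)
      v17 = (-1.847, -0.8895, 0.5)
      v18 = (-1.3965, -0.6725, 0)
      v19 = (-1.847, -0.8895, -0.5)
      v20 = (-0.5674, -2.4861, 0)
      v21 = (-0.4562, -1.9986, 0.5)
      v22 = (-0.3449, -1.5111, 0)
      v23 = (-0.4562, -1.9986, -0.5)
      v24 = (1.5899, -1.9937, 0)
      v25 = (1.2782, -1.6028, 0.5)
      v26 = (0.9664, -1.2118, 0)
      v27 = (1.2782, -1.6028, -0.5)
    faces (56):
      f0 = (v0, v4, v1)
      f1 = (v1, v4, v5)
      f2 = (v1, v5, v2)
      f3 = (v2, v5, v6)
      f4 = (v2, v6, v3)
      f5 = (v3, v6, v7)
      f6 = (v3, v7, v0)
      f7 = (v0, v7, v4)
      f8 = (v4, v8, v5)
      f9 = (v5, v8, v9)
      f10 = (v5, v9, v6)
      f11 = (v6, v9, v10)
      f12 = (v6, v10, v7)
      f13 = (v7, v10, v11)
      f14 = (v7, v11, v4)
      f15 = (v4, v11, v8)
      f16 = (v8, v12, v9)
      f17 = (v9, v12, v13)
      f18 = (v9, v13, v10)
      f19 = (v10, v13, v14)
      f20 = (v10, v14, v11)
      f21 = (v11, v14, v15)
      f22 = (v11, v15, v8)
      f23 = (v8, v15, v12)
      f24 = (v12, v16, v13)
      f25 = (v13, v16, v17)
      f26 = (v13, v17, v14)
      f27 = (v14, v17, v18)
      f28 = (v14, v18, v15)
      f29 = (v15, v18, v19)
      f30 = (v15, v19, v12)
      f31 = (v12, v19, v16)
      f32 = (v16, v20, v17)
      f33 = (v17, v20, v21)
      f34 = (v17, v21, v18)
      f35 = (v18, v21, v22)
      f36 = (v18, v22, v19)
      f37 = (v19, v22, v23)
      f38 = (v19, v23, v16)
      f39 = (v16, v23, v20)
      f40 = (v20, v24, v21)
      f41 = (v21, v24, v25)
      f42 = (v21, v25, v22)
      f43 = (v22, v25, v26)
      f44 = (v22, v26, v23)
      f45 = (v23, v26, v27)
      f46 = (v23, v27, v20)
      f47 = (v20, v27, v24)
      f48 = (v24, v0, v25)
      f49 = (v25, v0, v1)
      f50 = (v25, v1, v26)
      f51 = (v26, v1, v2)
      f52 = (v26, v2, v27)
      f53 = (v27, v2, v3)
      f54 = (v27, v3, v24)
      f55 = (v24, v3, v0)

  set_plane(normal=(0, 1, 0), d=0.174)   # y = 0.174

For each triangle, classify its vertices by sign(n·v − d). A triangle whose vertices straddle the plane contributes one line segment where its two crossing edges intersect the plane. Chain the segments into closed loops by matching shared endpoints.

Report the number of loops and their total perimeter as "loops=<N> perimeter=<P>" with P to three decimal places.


loops=2 perimeter=5.520

Straddling triangles (16 of 56):
  (v0,v4,v1) [-+-] → (2.46621, 0.174, 0)–(2.00984, 0.174, 0.456363)  len=0.6454
  (v1,v4,v5) [-++] → (2.00984, 0.174, 0.456363)–(1.96621, 0.174, 0.5)  len=0.0617
  (v1,v5,v2) [-+-] → (1.96621, 0.174, 0.5)–(1.52049, 0.174, 0.05428)  len=0.6303
  (v2,v5,v6) [-++] → (1.52049, 0.174, 0.05428)–(1.4662, 0.174, 0)  len=0.0768
  (v2,v6,v3) [-+-] → (1.4662, 0.174, 0)–(1.89441, 0.174, -0.428206)  len=0.6056
  (v3,v6,v7) [-++] → (1.89441, 0.174, -0.428206)–(1.96621, 0.174, -0.5)  len=0.1015
  (v3,v7,v0) [-+-] → (1.96621, 0.174, -0.5)–(2.41193, 0.174, -0.05428)  len=0.6303
  (v0,v7,v4) [-++] → (2.41193, 0.174, -0.05428)–(2.46621, 0.174, 0)  len=0.0768
  (v12,v16,v13) [+-+] → (-2.2975, 0.174, 0)–(-2.0085, 0.174, 0.320758)  len=0.4317
  (v13,v16,v17) [+--] → (-2.0085, 0.174, 0.320758)–(-1.847, 0.174, 0.5)  len=0.2413
  (v13,v17,v14) [+-+] → (-1.847, 0.174, 0.5)–(-1.54027, 0.174, 0.159571)  len=0.4582
  (v14,v17,v18) [+--] → (-1.54027, 0.174, 0.159571)–(-1.3965, 0.174, 0)  len=0.2148
  (v14,v18,v15) [+-+] → (-1.3965, 0.174, 0)–(-1.64064, 0.174, -0.270967)  len=0.3647
  (v15,v18,v19) [+--] → (-1.64064, 0.174, -0.270967)–(-1.847, 0.174, -0.5)  len=0.3083
  (v15,v19,v12) [+-+] → (-1.847, 0.174, -0.5)–(-2.08705, 0.174, -0.233579)  len=0.3586
  (v12,v19,v16) [+--] → (-2.08705, 0.174, -0.233579)–(-2.2975, 0.174, 0)  len=0.3144

Chained into 2 loop(s):
  loop 1: 8 segments, perimeter = 2.8284
  loop 2: 8 segments, perimeter = 2.6921
Total perimeter = 5.520


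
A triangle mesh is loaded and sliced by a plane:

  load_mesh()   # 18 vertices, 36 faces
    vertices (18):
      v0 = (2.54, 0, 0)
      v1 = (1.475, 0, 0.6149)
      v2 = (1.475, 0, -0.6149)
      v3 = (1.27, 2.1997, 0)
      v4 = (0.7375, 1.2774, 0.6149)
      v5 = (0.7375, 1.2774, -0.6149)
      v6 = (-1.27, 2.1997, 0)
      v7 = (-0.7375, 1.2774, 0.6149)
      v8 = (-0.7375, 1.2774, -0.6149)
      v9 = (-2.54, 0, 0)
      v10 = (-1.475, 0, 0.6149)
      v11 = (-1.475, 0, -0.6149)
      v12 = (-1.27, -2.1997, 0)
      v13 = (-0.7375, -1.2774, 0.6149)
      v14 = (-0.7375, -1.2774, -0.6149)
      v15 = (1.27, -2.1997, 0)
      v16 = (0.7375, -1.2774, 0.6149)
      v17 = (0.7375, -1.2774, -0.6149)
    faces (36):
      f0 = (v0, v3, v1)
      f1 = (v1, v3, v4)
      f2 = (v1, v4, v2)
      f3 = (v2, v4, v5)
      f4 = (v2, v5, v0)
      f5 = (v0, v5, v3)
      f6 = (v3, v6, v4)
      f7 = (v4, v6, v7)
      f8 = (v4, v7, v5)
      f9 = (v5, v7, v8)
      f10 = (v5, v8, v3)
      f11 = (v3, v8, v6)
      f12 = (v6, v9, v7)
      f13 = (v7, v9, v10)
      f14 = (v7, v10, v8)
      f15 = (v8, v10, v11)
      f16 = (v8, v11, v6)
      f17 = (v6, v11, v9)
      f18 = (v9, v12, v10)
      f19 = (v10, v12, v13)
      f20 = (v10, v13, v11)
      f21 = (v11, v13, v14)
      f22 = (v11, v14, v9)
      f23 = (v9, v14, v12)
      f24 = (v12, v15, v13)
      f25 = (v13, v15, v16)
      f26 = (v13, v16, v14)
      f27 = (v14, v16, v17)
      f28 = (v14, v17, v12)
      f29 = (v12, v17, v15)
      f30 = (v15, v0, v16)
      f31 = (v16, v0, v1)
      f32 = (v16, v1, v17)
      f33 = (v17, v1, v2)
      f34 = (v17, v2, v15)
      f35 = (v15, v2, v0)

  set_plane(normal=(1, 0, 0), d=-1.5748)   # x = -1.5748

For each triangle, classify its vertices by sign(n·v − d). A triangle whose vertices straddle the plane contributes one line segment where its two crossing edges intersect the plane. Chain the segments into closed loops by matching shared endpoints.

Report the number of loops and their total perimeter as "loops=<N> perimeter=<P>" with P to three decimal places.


loops=1 perimeter=7.049

Straddling triangles (6 of 36):
  (v6,v9,v7) [+-+] → (-1.5748, 1.67177, 0)–(-1.5748, 0.68402, 0.329266)  len=1.0412
  (v7,v9,v10) [+-+] → (-1.5748, 0.68402, 0.329266)–(-1.5748, 0, 0.557278)  len=0.7210
  (v6,v11,v9) [++-] → (-1.5748, 0, -0.557278)–(-1.5748, 1.67177, 0)  len=1.7622
  (v9,v12,v10) [-++] → (-1.5748, -1.67177, 0)–(-1.5748, 0, 0.557278)  len=1.7622
  (v11,v14,v9) [++-] → (-1.5748, -0.68402, -0.329266)–(-1.5748, 0, -0.557278)  len=0.7210
  (v9,v14,v12) [-++] → (-1.5748, -0.68402, -0.329266)–(-1.5748, -1.67177, 0)  len=1.0412

Chained into 1 loop(s):
  loop 1: 6 segments, perimeter = 7.0488
Total perimeter = 7.049


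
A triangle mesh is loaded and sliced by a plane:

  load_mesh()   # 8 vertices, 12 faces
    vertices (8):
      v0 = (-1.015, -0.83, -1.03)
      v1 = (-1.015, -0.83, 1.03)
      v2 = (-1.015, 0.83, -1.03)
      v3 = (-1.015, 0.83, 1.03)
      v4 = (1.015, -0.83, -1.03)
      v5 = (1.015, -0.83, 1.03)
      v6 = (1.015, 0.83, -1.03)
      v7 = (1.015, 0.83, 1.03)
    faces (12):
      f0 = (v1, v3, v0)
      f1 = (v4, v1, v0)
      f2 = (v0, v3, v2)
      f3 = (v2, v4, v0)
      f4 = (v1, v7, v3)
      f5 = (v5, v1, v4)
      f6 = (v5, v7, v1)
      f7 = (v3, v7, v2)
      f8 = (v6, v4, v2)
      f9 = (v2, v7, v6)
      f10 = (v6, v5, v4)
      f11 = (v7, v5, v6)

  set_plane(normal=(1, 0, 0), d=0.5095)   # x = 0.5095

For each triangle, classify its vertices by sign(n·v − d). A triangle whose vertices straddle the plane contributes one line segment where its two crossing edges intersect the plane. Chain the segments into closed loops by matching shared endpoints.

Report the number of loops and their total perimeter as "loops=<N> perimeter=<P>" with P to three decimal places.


loops=1 perimeter=7.440

Straddling triangles (8 of 12):
  (v4,v1,v0) [+--] → (0.5095, -0.83, -0.51703)–(0.5095, -0.83, -1.03)  len=0.5130
  (v2,v4,v0) [-+-] → (0.5095, -0.416635, -1.03)–(0.5095, -0.83, -1.03)  len=0.4134
  (v1,v7,v3) [-+-] → (0.5095, 0.416635, 1.03)–(0.5095, 0.83, 1.03)  len=0.4134
  (v5,v1,v4) [+-+] → (0.5095, -0.83, 1.03)–(0.5095, -0.83, -0.51703)  len=1.5470
  (v5,v7,v1) [++-] → (0.5095, 0.416635, 1.03)–(0.5095, -0.83, 1.03)  len=1.2466
  (v3,v7,v2) [-+-] → (0.5095, 0.83, 1.03)–(0.5095, 0.83, 0.51703)  len=0.5130
  (v6,v4,v2) [++-] → (0.5095, -0.416635, -1.03)–(0.5095, 0.83, -1.03)  len=1.2466
  (v2,v7,v6) [-++] → (0.5095, 0.83, 0.51703)–(0.5095, 0.83, -1.03)  len=1.5470

Chained into 1 loop(s):
  loop 1: 8 segments, perimeter = 7.4400
Total perimeter = 7.440


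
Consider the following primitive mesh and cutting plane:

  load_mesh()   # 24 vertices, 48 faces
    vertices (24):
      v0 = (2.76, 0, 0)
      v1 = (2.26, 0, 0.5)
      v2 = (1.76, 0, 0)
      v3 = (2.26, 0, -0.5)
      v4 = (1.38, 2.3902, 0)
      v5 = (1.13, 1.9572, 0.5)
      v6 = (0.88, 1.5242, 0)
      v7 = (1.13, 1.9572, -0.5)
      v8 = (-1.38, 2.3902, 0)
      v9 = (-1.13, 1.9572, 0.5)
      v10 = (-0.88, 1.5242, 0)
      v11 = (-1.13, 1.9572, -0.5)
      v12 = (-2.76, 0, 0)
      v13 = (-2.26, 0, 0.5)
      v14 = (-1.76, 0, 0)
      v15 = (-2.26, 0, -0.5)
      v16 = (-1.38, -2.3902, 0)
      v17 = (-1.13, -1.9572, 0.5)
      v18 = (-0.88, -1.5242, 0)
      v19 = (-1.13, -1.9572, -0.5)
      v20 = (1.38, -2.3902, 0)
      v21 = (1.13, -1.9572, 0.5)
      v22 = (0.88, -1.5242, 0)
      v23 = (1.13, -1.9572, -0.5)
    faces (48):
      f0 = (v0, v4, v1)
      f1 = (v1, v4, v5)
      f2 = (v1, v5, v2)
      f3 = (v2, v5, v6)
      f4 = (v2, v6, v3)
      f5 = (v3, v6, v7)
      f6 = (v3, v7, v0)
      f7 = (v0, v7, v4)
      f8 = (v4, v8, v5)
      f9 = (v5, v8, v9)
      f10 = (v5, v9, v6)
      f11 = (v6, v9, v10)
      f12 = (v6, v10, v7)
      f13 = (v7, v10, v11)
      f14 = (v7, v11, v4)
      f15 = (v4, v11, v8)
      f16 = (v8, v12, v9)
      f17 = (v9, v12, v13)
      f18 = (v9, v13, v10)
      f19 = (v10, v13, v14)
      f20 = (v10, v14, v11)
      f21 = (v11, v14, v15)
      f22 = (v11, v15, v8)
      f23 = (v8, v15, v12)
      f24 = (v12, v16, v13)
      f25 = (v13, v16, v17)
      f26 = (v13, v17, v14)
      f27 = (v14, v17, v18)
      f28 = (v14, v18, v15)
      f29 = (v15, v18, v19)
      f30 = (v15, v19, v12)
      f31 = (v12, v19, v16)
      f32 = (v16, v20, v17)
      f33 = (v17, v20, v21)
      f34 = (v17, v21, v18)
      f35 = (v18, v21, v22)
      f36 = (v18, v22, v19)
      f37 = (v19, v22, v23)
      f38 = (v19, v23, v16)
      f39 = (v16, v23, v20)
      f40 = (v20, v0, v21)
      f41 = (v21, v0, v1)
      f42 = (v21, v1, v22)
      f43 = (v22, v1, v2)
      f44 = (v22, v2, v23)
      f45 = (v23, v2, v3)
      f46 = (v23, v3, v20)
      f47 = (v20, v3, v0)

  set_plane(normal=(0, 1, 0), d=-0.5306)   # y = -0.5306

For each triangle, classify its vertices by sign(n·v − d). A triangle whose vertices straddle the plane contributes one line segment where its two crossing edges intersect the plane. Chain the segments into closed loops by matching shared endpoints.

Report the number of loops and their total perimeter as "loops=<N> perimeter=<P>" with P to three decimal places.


Straddling triangles (16 of 48):
  (v12,v16,v13) [+-+] → (-2.45365, -0.5306, 0)–(-2.06465, -0.5306, 0.389005)  len=0.5501
  (v13,v16,v17) [+--] → (-2.06465, -0.5306, 0.389005)–(-1.95366, -0.5306, 0.5)  len=0.1570
  (v13,v17,v14) [+-+] → (-1.95366, -0.5306, 0.5)–(-1.58921, -0.5306, 0.135551)  len=0.5154
  (v14,v17,v18) [+--] → (-1.58921, -0.5306, 0.135551)–(-1.45366, -0.5306, 0)  len=0.1917
  (v14,v18,v15) [+-+] → (-1.45366, -0.5306, 0)–(-1.7796, -0.5306, -0.325941)  len=0.4610
  (v15,v18,v19) [+--] → (-1.7796, -0.5306, -0.325941)–(-1.95366, -0.5306, -0.5)  len=0.2462
  (v15,v19,v12) [+-+] → (-1.95366, -0.5306, -0.5)–(-2.3181, -0.5306, -0.135551)  len=0.5154
  (v12,v19,v16) [+--] → (-2.3181, -0.5306, -0.135551)–(-2.45365, -0.5306, 0)  len=0.1917
  (v20,v0,v21) [-+-] → (2.45365, -0.5306, 0)–(2.3181, -0.5306, 0.135551)  len=0.1917
  (v21,v0,v1) [-++] → (2.3181, -0.5306, 0.135551)–(1.95366, -0.5306, 0.5)  len=0.5154
  (v21,v1,v22) [-+-] → (1.95366, -0.5306, 0.5)–(1.7796, -0.5306, 0.325941)  len=0.2462
  (v22,v1,v2) [-++] → (1.7796, -0.5306, 0.325941)–(1.45366, -0.5306, 0)  len=0.4610
  (v22,v2,v23) [-+-] → (1.45366, -0.5306, 0)–(1.58921, -0.5306, -0.135551)  len=0.1917
  (v23,v2,v3) [-++] → (1.58921, -0.5306, -0.135551)–(1.95366, -0.5306, -0.5)  len=0.5154
  (v23,v3,v20) [-+-] → (1.95366, -0.5306, -0.5)–(2.06465, -0.5306, -0.389005)  len=0.1570
  (v20,v3,v0) [-++] → (2.06465, -0.5306, -0.389005)–(2.45365, -0.5306, 0)  len=0.5501

Chained into 2 loop(s):
  loop 1: 8 segments, perimeter = 2.8284
  loop 2: 8 segments, perimeter = 2.8284
Total perimeter = 5.657

loops=2 perimeter=5.657


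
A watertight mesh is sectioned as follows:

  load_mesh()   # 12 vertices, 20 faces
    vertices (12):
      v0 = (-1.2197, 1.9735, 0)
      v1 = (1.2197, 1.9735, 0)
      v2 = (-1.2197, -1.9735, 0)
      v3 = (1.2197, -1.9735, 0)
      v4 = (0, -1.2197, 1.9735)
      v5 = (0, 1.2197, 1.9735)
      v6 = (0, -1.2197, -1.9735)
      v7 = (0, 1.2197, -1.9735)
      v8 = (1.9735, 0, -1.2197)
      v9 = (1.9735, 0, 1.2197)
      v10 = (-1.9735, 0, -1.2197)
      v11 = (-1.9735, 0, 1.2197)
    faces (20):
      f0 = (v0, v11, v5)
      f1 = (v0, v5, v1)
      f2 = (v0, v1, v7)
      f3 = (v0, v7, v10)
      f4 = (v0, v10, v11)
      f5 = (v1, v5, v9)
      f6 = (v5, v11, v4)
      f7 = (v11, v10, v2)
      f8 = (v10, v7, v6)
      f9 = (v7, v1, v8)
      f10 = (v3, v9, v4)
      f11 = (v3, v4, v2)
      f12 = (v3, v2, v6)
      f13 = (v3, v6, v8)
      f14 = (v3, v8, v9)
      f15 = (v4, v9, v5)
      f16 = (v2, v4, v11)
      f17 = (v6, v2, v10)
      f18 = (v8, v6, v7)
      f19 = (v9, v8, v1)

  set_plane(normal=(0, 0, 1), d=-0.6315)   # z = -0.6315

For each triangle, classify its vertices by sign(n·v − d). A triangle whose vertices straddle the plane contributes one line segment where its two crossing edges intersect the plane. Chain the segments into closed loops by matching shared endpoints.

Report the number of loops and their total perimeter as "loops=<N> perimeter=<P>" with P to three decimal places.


loops=1 perimeter=11.808

Straddling triangles (10 of 20):
  (v0,v1,v7) [++-] → (0.829408, 1.73229, -0.6315)–(-0.829408, 1.73229, -0.6315)  len=1.6588
  (v0,v7,v10) [+--] → (-0.829408, 1.73229, -0.6315)–(-1.60998, 0.95172, -0.6315)  len=1.1039
  (v0,v10,v11) [+-+] → (-1.60998, 0.95172, -0.6315)–(-1.9735, 0, -0.6315)  len=1.0188
  (v11,v10,v2) [+-+] → (-1.9735, 0, -0.6315)–(-1.60998, -0.95172, -0.6315)  len=1.0188
  (v7,v1,v8) [-+-] → (0.829408, 1.73229, -0.6315)–(1.60998, 0.95172, -0.6315)  len=1.1039
  (v3,v2,v6) [++-] → (-0.829408, -1.73229, -0.6315)–(0.829408, -1.73229, -0.6315)  len=1.6588
  (v3,v6,v8) [+--] → (0.829408, -1.73229, -0.6315)–(1.60998, -0.95172, -0.6315)  len=1.1039
  (v3,v8,v9) [+-+] → (1.60998, -0.95172, -0.6315)–(1.9735, 0, -0.6315)  len=1.0188
  (v6,v2,v10) [-+-] → (-0.829408, -1.73229, -0.6315)–(-1.60998, -0.95172, -0.6315)  len=1.1039
  (v9,v8,v1) [+-+] → (1.9735, 0, -0.6315)–(1.60998, 0.95172, -0.6315)  len=1.0188

Chained into 1 loop(s):
  loop 1: 10 segments, perimeter = 11.8083
Total perimeter = 11.808


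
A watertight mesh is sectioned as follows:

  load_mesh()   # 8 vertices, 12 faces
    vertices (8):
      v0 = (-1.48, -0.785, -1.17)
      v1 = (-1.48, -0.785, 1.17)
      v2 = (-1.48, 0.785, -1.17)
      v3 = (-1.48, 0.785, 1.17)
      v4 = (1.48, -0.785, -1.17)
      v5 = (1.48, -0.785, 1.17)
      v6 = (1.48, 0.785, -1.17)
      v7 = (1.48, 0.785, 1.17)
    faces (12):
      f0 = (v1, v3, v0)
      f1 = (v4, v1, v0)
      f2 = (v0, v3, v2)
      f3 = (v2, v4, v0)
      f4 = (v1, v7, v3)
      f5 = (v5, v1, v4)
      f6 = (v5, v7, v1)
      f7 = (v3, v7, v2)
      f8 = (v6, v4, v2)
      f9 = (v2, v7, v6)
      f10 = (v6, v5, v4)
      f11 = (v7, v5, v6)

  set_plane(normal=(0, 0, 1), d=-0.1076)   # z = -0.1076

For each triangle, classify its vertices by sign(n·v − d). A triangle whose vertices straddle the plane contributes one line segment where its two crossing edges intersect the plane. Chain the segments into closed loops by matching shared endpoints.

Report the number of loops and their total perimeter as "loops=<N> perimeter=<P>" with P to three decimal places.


Straddling triangles (8 of 12):
  (v1,v3,v0) [++-] → (-1.48, -0.0721932, -0.1076)–(-1.48, -0.785, -0.1076)  len=0.7128
  (v4,v1,v0) [-+-] → (0.136109, -0.785, -0.1076)–(-1.48, -0.785, -0.1076)  len=1.6161
  (v0,v3,v2) [-+-] → (-1.48, -0.0721932, -0.1076)–(-1.48, 0.785, -0.1076)  len=0.8572
  (v5,v1,v4) [++-] → (0.136109, -0.785, -0.1076)–(1.48, -0.785, -0.1076)  len=1.3439
  (v3,v7,v2) [++-] → (-0.136109, 0.785, -0.1076)–(-1.48, 0.785, -0.1076)  len=1.3439
  (v2,v7,v6) [-+-] → (-0.136109, 0.785, -0.1076)–(1.48, 0.785, -0.1076)  len=1.6161
  (v6,v5,v4) [-+-] → (1.48, 0.0721932, -0.1076)–(1.48, -0.785, -0.1076)  len=0.8572
  (v7,v5,v6) [++-] → (1.48, 0.0721932, -0.1076)–(1.48, 0.785, -0.1076)  len=0.7128

Chained into 1 loop(s):
  loop 1: 8 segments, perimeter = 9.0600
Total perimeter = 9.060

loops=1 perimeter=9.060


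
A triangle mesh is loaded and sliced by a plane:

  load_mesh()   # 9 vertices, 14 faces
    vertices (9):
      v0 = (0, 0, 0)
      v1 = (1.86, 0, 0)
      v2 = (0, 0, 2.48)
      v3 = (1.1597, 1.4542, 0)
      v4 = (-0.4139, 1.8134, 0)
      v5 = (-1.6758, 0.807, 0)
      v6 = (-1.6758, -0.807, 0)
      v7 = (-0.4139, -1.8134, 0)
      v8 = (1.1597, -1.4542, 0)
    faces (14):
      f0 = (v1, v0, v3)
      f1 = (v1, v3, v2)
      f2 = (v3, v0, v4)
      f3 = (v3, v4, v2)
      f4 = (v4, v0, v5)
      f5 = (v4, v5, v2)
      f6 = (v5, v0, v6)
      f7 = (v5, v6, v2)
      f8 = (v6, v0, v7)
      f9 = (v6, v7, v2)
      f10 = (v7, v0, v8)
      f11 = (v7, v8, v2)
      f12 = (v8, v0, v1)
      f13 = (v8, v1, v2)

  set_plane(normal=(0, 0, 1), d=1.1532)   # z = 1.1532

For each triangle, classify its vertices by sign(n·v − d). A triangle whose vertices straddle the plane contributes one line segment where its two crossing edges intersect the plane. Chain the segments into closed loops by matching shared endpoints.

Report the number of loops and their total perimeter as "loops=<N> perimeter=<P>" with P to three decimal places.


loops=1 perimeter=6.045

Straddling triangles (7 of 14):
  (v1,v3,v2) [--+] → (0.620439, 0.777997, 1.1532)–(0.9951, 0, 1.1532)  len=0.8635
  (v3,v4,v2) [--+] → (-0.221436, 0.970169, 1.1532)–(0.62044, 0.777997, 1.1532)  len=0.8635
  (v4,v5,v2) [--+] → (-0.896553, 0.431745, 1.1532)–(-0.221437, 0.970169, 1.1532)  len=0.8635
  (v5,v6,v2) [--+] → (-0.896553, -0.431745, 1.1532)–(-0.896553, 0.431745, 1.1532)  len=0.8635
  (v6,v7,v2) [--+] → (-0.221436, -0.970169, 1.1532)–(-0.896553, -0.431745, 1.1532)  len=0.8635
  (v7,v8,v2) [--+] → (0.620439, -0.777997, 1.1532)–(-0.221437, -0.970169, 1.1532)  len=0.8635
  (v8,v1,v2) [--+] → (0.9951, 0, 1.1532)–(0.62044, -0.777997, 1.1532)  len=0.8635

Chained into 1 loop(s):
  loop 1: 7 segments, perimeter = 6.0446
Total perimeter = 6.045


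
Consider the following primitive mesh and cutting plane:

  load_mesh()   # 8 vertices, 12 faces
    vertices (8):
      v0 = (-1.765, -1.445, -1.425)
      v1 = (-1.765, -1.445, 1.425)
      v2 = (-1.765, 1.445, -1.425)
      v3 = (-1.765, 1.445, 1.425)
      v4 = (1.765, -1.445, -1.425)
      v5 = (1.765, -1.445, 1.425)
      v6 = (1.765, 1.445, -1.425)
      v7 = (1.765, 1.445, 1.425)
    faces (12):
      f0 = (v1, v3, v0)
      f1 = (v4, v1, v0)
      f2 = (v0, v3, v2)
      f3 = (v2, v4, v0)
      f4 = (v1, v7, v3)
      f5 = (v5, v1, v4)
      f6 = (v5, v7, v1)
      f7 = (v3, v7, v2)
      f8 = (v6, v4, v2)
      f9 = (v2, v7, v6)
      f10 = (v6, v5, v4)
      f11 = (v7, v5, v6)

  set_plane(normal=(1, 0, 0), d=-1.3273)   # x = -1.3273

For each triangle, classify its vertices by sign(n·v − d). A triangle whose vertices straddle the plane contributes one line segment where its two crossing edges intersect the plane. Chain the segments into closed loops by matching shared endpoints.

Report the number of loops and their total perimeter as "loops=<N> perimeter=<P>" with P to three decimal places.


loops=1 perimeter=11.480

Straddling triangles (8 of 12):
  (v4,v1,v0) [+--] → (-1.3273, -1.445, 1.07162)–(-1.3273, -1.445, -1.425)  len=2.4966
  (v2,v4,v0) [-+-] → (-1.3273, 1.08666, -1.425)–(-1.3273, -1.445, -1.425)  len=2.5317
  (v1,v7,v3) [-+-] → (-1.3273, -1.08666, 1.425)–(-1.3273, 1.445, 1.425)  len=2.5317
  (v5,v1,v4) [+-+] → (-1.3273, -1.445, 1.425)–(-1.3273, -1.445, 1.07162)  len=0.3534
  (v5,v7,v1) [++-] → (-1.3273, -1.08666, 1.425)–(-1.3273, -1.445, 1.425)  len=0.3583
  (v3,v7,v2) [-+-] → (-1.3273, 1.445, 1.425)–(-1.3273, 1.445, -1.07162)  len=2.4966
  (v6,v4,v2) [++-] → (-1.3273, 1.08666, -1.425)–(-1.3273, 1.445, -1.425)  len=0.3583
  (v2,v7,v6) [-++] → (-1.3273, 1.445, -1.07162)–(-1.3273, 1.445, -1.425)  len=0.3534

Chained into 1 loop(s):
  loop 1: 8 segments, perimeter = 11.4800
Total perimeter = 11.480


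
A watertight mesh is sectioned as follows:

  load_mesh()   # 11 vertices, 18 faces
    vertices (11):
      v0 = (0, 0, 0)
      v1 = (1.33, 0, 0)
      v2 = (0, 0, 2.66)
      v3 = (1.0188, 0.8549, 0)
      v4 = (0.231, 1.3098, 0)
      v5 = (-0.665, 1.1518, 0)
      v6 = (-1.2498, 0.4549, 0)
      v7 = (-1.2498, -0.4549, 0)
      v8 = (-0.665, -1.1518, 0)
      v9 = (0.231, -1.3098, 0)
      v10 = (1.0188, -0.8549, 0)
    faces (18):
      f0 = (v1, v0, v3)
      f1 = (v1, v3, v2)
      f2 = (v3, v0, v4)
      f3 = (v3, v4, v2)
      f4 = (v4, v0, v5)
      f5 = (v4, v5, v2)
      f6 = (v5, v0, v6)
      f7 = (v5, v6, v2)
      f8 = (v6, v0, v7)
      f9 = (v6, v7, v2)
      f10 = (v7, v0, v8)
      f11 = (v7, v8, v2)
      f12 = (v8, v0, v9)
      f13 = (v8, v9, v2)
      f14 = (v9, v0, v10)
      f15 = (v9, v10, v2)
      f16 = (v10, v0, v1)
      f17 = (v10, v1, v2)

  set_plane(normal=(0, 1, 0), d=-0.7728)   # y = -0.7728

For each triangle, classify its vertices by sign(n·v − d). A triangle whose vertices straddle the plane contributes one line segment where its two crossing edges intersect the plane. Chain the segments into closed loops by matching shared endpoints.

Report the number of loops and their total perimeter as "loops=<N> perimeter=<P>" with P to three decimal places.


loops=1 perimeter=5.111

Straddling triangles (8 of 18):
  (v7,v0,v8) [++-] → (-0.446182, -0.7728, 0)–(-0.983036, -0.7728, 0)  len=0.5369
  (v7,v8,v2) [+-+] → (-0.983036, -0.7728, 0)–(-0.446182, -0.7728, 0.875273)  len=1.0268
  (v8,v0,v9) [-+-] → (-0.446182, -0.7728, 0)–(0.136293, -0.7728, 0)  len=0.5825
  (v8,v9,v2) [--+] → (0.136293, -0.7728, 1.09056)–(-0.446182, -0.7728, 0.875273)  len=0.6210
  (v9,v0,v10) [-+-] → (0.136293, -0.7728, 0)–(0.92096, -0.7728, 0)  len=0.7847
  (v9,v10,v2) [--+] → (0.92096, -0.7728, 0.255452)–(0.136293, -0.7728, 1.09056)  len=1.1459
  (v10,v0,v1) [-++] → (0.92096, -0.7728, 0)–(1.04869, -0.7728, 0)  len=0.1277
  (v10,v1,v2) [-++] → (1.04869, -0.7728, 0)–(0.92096, -0.7728, 0.255452)  len=0.2856

Chained into 1 loop(s):
  loop 1: 8 segments, perimeter = 5.1110
Total perimeter = 5.111


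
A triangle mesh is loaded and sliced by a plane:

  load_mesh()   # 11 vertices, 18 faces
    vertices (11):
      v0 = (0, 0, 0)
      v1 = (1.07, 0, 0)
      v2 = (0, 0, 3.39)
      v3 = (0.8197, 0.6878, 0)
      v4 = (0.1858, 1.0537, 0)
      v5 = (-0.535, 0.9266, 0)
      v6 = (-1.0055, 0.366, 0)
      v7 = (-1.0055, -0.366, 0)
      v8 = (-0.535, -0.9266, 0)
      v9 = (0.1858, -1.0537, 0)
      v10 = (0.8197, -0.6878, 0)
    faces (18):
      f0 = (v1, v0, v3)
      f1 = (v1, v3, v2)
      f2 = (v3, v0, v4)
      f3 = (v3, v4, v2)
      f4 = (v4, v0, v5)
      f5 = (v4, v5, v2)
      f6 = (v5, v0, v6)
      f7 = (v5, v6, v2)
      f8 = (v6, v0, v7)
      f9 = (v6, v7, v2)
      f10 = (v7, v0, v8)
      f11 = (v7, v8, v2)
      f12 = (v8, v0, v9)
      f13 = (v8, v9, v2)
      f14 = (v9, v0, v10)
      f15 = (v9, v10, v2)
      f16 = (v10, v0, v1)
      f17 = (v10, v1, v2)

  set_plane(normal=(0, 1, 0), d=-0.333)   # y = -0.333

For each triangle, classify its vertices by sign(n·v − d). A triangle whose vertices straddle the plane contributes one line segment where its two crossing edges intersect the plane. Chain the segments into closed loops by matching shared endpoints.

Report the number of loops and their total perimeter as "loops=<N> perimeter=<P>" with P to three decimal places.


loops=1 perimeter=7.062

Straddling triangles (10 of 18):
  (v6,v0,v7) [++-] → (-0.91484, -0.333, 0)–(-1.0055, -0.333, 0)  len=0.0907
  (v6,v7,v2) [+-+] → (-1.0055, -0.333, 0)–(-0.91484, -0.333, 0.305656)  len=0.3188
  (v7,v0,v8) [-+-] → (-0.91484, -0.333, 0)–(-0.192267, -0.333, 0)  len=0.7226
  (v7,v8,v2) [--+] → (-0.192267, -0.333, 2.17171)–(-0.91484, -0.333, 0.305656)  len=2.0011
  (v8,v0,v9) [-+-] → (-0.192267, -0.333, 0)–(0.0587182, -0.333, 0)  len=0.2510
  (v8,v9,v2) [--+] → (0.0587182, -0.333, 2.31866)–(-0.192267, -0.333, 2.17171)  len=0.2908
  (v9,v0,v10) [-+-] → (0.0587182, -0.333, 0)–(0.39686, -0.333, 0)  len=0.3381
  (v9,v10,v2) [--+] → (0.39686, -0.333, 1.74872)–(0.0587182, -0.333, 2.31866)  len=0.6627
  (v10,v0,v1) [-++] → (0.39686, -0.333, 0)–(0.948817, -0.333, 0)  len=0.5520
  (v10,v1,v2) [-++] → (0.948817, -0.333, 0)–(0.39686, -0.333, 1.74872)  len=1.8338

Chained into 1 loop(s):
  loop 1: 10 segments, perimeter = 7.0615
Total perimeter = 7.062


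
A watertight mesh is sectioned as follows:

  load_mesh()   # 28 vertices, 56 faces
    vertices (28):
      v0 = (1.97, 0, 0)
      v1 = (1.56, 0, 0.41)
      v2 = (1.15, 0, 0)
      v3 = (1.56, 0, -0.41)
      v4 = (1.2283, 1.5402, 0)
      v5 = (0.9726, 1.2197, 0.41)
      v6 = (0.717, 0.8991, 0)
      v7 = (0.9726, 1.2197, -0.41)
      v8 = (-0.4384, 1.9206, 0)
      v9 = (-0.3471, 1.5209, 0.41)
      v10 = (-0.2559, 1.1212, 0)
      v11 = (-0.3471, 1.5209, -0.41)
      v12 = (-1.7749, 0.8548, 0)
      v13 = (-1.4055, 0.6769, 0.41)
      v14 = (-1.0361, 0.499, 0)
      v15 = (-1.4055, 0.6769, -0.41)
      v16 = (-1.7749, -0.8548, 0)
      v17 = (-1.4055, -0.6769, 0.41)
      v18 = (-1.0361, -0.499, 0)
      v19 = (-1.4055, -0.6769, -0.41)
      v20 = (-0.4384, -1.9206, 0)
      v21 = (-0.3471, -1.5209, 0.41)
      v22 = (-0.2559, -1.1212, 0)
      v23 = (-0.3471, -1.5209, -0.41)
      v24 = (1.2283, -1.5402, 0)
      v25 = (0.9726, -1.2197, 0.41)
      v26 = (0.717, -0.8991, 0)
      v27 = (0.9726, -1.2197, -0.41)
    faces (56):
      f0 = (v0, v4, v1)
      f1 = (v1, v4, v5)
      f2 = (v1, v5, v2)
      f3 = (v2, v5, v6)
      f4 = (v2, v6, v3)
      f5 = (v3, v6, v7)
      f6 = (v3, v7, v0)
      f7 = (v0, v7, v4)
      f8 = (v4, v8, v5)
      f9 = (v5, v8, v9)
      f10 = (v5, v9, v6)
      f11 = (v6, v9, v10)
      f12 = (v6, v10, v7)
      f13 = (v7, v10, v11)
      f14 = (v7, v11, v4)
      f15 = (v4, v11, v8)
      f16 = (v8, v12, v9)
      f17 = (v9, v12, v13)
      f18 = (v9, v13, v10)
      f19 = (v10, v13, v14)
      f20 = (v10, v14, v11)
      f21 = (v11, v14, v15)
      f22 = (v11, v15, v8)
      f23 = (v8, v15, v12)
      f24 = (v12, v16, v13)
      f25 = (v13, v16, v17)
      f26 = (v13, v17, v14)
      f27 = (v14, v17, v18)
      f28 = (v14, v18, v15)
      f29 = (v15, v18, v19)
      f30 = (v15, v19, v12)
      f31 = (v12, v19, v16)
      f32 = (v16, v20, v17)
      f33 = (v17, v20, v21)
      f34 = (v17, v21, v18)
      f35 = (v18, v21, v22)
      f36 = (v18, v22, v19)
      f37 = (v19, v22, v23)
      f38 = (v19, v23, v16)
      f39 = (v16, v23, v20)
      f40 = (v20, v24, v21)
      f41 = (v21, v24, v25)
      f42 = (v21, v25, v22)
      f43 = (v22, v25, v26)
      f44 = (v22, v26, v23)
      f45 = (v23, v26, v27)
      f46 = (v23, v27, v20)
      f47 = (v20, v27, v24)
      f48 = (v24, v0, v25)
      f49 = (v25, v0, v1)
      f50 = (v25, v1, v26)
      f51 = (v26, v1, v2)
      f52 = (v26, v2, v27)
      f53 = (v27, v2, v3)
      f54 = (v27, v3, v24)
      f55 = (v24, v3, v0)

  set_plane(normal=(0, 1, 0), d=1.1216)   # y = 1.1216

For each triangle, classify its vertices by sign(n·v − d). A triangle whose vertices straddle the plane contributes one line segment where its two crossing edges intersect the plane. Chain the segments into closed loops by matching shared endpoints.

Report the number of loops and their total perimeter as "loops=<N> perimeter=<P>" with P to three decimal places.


loops=1 perimeter=6.765

Straddling triangles (18 of 56):
  (v0,v4,v1) [-+-] → (1.42988, 1.1216, 0)–(1.31845, 1.1216, 0.111431)  len=0.1576
  (v1,v4,v5) [-++] → (1.31845, 1.1216, 0.111431)–(1.01984, 1.1216, 0.41)  len=0.4223
  (v1,v5,v2) [-+-] → (1.01984, 1.1216, 0.41)–(0.986868, 1.1216, 0.377024)  len=0.0466
  (v2,v5,v6) [-+-] → (0.986868, 1.1216, 0.377024)–(0.894389, 1.1216, 0.284545)  len=0.1308
  (v3,v6,v7) [--+] → (0.894389, 1.1216, -0.284545)–(1.01984, 1.1216, -0.41)  len=0.1774
  (v3,v7,v0) [-+-] → (1.01984, 1.1216, -0.41)–(1.05282, 1.1216, -0.377024)  len=0.0466
  (v0,v7,v4) [-++] → (1.05282, 1.1216, -0.377024)–(1.42988, 1.1216, 0)  len=0.5332
  (v5,v9,v6) [++-] → (0.336231, 1.1216, 0.146711)–(0.894389, 1.1216, 0.284545)  len=0.5749
  (v6,v9,v10) [-+-] → (0.336231, 1.1216, 0.146711)–(-0.255991, 1.1216, 0.000410308)  len=0.6100
  (v6,v10,v7) [--+] → (-0.250911, 1.1216, -0.00166497)–(0.894389, 1.1216, -0.284545)  len=1.1797
  (v7,v10,v11) [+-+] → (-0.250911, 1.1216, -0.00166497)–(-0.255991, 1.1216, -0.000410308)  len=0.0052
  (v8,v12,v9) [+-+] → (-1.44034, 1.1216, 0)–(-1.20301, 1.1216, 0.164222)  len=0.2886
  (v9,v12,v13) [+--] → (-1.20301, 1.1216, 0.164222)–(-0.847834, 1.1216, 0.41)  len=0.4319
  (v9,v13,v10) [+--] → (-0.847834, 1.1216, 0.41)–(-0.255991, 1.1216, 0.000410308)  len=0.7198
  (v10,v14,v11) [--+] → (-0.616322, 1.1216, -0.249795)–(-0.255991, 1.1216, -0.000410308)  len=0.4382
  (v11,v14,v15) [+--] → (-0.616322, 1.1216, -0.249795)–(-0.847834, 1.1216, -0.41)  len=0.2815
  (v11,v15,v8) [+-+] → (-0.847834, 1.1216, -0.41)–(-1.0597, 1.1216, -0.2634)  len=0.2576
  (v8,v15,v12) [+--] → (-1.0597, 1.1216, -0.2634)–(-1.44034, 1.1216, 0)  len=0.4629

Chained into 1 loop(s):
  loop 1: 18 segments, perimeter = 6.7650
Total perimeter = 6.765


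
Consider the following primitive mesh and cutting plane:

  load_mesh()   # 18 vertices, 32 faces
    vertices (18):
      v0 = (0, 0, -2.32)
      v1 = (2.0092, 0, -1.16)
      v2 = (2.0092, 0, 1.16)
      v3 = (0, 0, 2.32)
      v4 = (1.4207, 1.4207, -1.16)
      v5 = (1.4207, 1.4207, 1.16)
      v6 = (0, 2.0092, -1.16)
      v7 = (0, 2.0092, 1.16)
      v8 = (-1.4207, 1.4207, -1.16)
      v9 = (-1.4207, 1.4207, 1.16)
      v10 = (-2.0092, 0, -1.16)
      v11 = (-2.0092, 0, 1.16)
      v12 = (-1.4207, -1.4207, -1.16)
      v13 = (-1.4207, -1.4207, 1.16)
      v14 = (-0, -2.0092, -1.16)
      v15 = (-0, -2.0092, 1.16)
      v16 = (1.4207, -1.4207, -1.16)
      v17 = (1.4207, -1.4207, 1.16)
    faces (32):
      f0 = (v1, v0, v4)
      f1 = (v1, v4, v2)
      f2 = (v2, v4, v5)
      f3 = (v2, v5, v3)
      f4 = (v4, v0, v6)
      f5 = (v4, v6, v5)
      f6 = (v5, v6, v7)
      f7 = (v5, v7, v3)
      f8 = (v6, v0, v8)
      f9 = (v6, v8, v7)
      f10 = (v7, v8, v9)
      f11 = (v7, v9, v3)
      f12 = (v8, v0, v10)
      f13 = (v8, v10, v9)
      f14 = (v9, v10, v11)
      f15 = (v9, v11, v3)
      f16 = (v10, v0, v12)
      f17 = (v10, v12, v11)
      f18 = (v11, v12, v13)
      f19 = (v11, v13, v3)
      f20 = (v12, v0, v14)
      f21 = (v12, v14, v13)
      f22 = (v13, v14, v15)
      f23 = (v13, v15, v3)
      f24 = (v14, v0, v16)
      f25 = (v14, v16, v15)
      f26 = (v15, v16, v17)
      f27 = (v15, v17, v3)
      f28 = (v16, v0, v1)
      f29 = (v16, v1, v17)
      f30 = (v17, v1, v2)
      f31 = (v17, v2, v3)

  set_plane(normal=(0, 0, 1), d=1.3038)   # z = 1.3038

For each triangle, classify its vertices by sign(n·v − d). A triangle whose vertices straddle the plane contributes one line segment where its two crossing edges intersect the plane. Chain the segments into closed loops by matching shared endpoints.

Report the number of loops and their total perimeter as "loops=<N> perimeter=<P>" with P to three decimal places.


loops=1 perimeter=10.777

Straddling triangles (8 of 32):
  (v2,v5,v3) [--+] → (1.24458, 1.24458, 1.3038)–(1.76013, 0, 1.3038)  len=1.3471
  (v5,v7,v3) [--+] → (0, 1.76013, 1.3038)–(1.24458, 1.24458, 1.3038)  len=1.3471
  (v7,v9,v3) [--+] → (-1.24458, 1.24458, 1.3038)–(0, 1.76013, 1.3038)  len=1.3471
  (v9,v11,v3) [--+] → (-1.76013, 0, 1.3038)–(-1.24458, 1.24458, 1.3038)  len=1.3471
  (v11,v13,v3) [--+] → (-1.24458, -1.24458, 1.3038)–(-1.76013, 0, 1.3038)  len=1.3471
  (v13,v15,v3) [--+] → (0, -1.76013, 1.3038)–(-1.24458, -1.24458, 1.3038)  len=1.3471
  (v15,v17,v3) [--+] → (1.24458, -1.24458, 1.3038)–(0, -1.76013, 1.3038)  len=1.3471
  (v17,v2,v3) [--+] → (1.76013, 0, 1.3038)–(1.24458, -1.24458, 1.3038)  len=1.3471

Chained into 1 loop(s):
  loop 1: 8 segments, perimeter = 10.7771
Total perimeter = 10.777


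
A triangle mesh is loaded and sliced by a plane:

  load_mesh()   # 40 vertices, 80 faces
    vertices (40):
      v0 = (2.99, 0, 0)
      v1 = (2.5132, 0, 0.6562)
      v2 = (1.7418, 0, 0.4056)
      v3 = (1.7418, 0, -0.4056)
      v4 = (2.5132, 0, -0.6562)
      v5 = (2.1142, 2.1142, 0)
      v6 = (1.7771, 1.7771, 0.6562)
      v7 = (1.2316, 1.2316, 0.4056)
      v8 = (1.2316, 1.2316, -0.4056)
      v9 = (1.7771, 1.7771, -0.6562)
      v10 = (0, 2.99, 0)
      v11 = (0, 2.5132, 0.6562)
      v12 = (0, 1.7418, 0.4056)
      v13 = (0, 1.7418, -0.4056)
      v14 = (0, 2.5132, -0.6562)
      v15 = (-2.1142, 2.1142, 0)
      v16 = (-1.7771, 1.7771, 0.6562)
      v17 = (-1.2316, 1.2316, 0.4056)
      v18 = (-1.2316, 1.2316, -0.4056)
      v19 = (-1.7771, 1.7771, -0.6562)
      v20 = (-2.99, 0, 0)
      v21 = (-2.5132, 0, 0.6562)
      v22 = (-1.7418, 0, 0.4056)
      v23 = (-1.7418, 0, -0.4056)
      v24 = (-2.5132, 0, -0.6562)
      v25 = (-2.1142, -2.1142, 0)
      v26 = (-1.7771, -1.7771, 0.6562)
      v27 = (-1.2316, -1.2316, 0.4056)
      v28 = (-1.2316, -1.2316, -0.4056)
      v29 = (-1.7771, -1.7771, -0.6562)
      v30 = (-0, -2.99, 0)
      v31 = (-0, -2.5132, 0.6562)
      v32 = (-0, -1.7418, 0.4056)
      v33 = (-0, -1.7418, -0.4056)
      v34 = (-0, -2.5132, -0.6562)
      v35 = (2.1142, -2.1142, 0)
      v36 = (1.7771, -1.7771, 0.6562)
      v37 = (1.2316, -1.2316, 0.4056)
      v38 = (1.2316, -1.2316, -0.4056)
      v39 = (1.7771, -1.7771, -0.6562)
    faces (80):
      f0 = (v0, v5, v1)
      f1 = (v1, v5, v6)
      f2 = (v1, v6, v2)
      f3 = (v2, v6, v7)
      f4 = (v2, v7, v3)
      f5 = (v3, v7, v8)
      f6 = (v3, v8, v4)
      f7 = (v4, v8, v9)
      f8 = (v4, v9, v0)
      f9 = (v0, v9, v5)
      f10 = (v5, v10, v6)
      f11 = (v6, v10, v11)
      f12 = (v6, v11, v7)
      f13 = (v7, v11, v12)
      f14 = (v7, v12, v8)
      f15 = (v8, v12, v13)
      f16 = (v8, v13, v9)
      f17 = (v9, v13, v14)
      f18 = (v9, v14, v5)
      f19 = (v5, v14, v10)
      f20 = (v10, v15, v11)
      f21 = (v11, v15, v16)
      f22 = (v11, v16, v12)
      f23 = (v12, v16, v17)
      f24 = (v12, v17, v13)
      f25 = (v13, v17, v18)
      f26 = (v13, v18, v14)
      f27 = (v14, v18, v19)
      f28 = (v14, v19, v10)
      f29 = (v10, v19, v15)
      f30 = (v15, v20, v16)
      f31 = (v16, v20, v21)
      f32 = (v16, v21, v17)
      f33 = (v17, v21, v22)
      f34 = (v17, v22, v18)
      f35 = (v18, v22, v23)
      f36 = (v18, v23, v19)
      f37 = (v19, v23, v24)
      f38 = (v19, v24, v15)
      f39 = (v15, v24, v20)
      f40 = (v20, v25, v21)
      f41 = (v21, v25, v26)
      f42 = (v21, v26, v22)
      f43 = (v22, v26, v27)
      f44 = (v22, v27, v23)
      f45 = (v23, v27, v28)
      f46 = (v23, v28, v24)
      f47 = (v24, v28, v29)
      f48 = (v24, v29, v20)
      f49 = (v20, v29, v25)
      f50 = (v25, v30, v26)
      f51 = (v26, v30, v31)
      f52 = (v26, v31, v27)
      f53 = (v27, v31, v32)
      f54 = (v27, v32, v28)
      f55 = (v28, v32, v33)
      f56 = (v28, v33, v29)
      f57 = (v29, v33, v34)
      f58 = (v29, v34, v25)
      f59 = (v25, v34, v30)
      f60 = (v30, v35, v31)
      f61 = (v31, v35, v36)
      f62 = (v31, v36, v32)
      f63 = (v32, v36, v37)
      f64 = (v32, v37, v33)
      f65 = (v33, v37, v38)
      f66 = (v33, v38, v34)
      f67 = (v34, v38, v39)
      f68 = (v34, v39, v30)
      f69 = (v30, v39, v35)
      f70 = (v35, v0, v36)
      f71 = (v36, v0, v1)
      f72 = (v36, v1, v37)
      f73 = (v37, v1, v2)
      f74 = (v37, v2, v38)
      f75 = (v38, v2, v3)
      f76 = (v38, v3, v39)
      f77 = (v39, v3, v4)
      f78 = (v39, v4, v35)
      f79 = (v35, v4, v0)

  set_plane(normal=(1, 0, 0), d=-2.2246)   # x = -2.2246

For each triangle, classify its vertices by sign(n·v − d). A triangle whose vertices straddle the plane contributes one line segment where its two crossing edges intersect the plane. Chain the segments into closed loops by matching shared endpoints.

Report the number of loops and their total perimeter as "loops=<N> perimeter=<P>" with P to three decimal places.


loops=1 perimeter=8.112

Straddling triangles (14 of 80):
  (v15,v20,v16) [+-+] → (-2.2246, 1.84769, 0)–(-2.2246, 1.12144, 0.414095)  len=0.8360
  (v16,v20,v21) [+--] → (-2.2246, 1.12144, 0.414095)–(-2.2246, 0.696741, 0.6562)  len=0.4889
  (v16,v21,v17) [+-+] → (-2.2246, 0.696741, 0.6562)–(-2.2246, 0.277341, 0.599768)  len=0.4232
  (v17,v21,v22) [+-+] → (-2.2246, 0.277341, 0.599768)–(-2.2246, 0, 0.562444)  len=0.2798
  (v19,v23,v24) [++-] → (-2.2246, 0, -0.562444)–(-2.2246, 0.696741, -0.6562)  len=0.7030
  (v19,v24,v15) [+-+] → (-2.2246, 0.696741, -0.6562)–(-2.2246, 1.52922, -0.181565)  len=0.9583
  (v15,v24,v20) [+--] → (-2.2246, 1.52922, -0.181565)–(-2.2246, 1.84769, 0)  len=0.3666
  (v20,v25,v21) [-+-] → (-2.2246, -1.84769, 0)–(-2.2246, -1.52922, 0.181565)  len=0.3666
  (v21,v25,v26) [-++] → (-2.2246, -1.52922, 0.181565)–(-2.2246, -0.696741, 0.6562)  len=0.9583
  (v21,v26,v22) [-++] → (-2.2246, -0.696741, 0.6562)–(-2.2246, 0, 0.562444)  len=0.7030
  (v23,v28,v24) [++-] → (-2.2246, -0.277341, -0.599768)–(-2.2246, 0, -0.562444)  len=0.2798
  (v24,v28,v29) [-++] → (-2.2246, -0.277341, -0.599768)–(-2.2246, -0.696741, -0.6562)  len=0.4232
  (v24,v29,v20) [-+-] → (-2.2246, -0.696741, -0.6562)–(-2.2246, -1.12144, -0.414095)  len=0.4889
  (v20,v29,v25) [-++] → (-2.2246, -1.12144, -0.414095)–(-2.2246, -1.84769, 0)  len=0.8360

Chained into 1 loop(s):
  loop 1: 14 segments, perimeter = 8.1116
Total perimeter = 8.112
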